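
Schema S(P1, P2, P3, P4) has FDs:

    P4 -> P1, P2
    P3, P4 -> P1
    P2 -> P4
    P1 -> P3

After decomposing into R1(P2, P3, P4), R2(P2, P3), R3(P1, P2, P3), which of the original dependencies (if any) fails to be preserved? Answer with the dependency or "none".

P4 → P1, P2: restricted closure across fragments reaches P1, P2.
P3, P4 → P1: restricted closure across fragments reaches P1.
P2 → P4 lies within R1.
P1 → P3 lies within R3.
Every dependency is enforceable on the fragments, so the decomposition is dependency-preserving.

none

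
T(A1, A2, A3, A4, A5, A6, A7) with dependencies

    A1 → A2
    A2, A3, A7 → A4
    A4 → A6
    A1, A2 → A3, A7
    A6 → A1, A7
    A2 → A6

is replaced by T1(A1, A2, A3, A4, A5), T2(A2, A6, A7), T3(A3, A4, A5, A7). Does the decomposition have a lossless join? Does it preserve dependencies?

Lossless test (chase): Rows 1 and 3 agree on A4; apply A4→A6 and equate their A6 entries. Rows 1 and 3 agree on A6; apply A6→A1, A7 and equate their A1, A7 entries. Rows 1 and 2 agree on A2; apply A2→A6 and equate their A6 entries. Rows 1 and 3 agree on A1; apply A1→A2 and equate their A2 entries. Rows 1 and 2 agree on A6; apply A6→A1, A7 and equate their A1, A7 entries. Rows 1 and 2 agree on A1, A2; apply A1, A2→A3, A7 and equate their A3, A7 entries. Rows 1 and 2 agree on A2, A3, A7; apply A2, A3, A7→A4 and equate their A4 entries. Row 1 is now all distinguished symbols — the join is lossless.
Dependency preservation: A2, A3, A7 → A4; A4 → A6; A1, A2 → A3, A7; A6 → A1, A7 are not contained in any single fragment, but the restricted closure of each left-hand side across the fragments still reaches the right-hand side; the remaining FDs each lie inside some fragment. All dependencies are preserved.

lossless and dependency-preserving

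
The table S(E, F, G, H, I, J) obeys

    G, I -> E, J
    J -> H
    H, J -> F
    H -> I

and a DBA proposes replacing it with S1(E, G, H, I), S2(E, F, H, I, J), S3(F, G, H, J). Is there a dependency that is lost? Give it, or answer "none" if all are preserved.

G, I → E, J: restricted closure across fragments reaches E, J.
J → H lies within S2.
H, J → F lies within S2.
H → I lies within S1.
Every dependency is enforceable on the fragments, so the decomposition is dependency-preserving.

none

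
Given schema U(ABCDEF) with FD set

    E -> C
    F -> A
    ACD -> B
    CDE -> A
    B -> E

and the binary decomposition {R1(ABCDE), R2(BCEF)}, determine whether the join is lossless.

No

Common attributes: R1 ∩ R2 = {BCE}.
No dependency enlarges {BCE}, so (BCE)⁺ = {BCE}.
The closure contains neither all of R1 = {ABCDE} nor all of R2 = {BCEF}, so the common attributes are not a superkey of either fragment. The join is lossy.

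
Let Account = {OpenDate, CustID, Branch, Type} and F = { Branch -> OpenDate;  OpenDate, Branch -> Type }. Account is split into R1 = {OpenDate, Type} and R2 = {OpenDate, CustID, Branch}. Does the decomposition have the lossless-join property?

Common attributes: R1 ∩ R2 = {OpenDate}.
No dependency enlarges {OpenDate}, so (OpenDate)⁺ = {OpenDate}.
The closure contains neither all of R1 = {OpenDate, Type} nor all of R2 = {OpenDate, CustID, Branch}, so the common attributes are not a superkey of either fragment. The join is lossy.

No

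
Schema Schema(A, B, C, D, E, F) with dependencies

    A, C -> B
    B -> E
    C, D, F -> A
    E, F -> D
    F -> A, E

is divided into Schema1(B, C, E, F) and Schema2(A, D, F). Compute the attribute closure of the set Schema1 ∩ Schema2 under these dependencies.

Schema1 ∩ Schema2 = {F}.
F → A, E applies, adding A, E
E, F → D applies, adding D
Closure: {A, D, E, F}.

A, D, E, F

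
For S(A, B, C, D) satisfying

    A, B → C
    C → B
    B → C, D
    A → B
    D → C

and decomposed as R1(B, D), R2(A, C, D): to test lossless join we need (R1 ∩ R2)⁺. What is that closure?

B, C, D

R1 ∩ R2 = {D}.
D → C applies, adding C
C → B applies, adding B
Closure: {B, C, D}.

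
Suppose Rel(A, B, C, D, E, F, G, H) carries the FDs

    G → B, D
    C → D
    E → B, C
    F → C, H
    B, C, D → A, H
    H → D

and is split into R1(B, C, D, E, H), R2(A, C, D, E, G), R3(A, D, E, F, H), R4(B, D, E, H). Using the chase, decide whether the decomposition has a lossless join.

Chase test. Columns are A, B, C, D, E, F, G, H; row i has aⱼ where attribute j ∈ Ri, else bᵢⱼ.
Initial tableau (one row per fragment):
  row 1: b11 a2 a3 a4 a5 b16 b17 a8
  row 2: a1 b22 a3 a4 a5 b26 a7 b28
  row 3: a1 b32 b33 a4 a5 a6 b37 a8
  row 4: b41 a2 b43 a4 a5 b46 b47 a8
Rows 1 and 2 agree on E; apply E→B, C and equate their B, C entries.
Rows 1 and 3 agree on E; apply E→B, C and equate their B, C entries.
Rows 1 and 4 agree on E; apply E→B, C and equate their B, C entries.
Rows 1 and 2 agree on B, C, D; apply B, C, D→A, H and equate their A, H entries.
Rows 1 and 4 agree on B, C, D; apply B, C, D→A, H and equate their A, H entries.
No row becomes fully distinguished — the join is lossy.

No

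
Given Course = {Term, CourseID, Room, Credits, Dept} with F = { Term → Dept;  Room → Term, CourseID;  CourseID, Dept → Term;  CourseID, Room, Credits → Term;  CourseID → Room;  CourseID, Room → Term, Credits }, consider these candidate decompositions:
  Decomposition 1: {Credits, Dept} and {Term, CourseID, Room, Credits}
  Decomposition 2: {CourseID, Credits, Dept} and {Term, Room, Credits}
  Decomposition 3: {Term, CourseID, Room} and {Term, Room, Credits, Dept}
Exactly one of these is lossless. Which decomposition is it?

Decomposition 1: common = {Credits}, closure = {Credits} → lossy.
Decomposition 2: common = {Credits}, closure = {Credits} → lossy.
Decomposition 3: common = {Term, Room}, closure = {Term, CourseID, Room, Credits, Dept} → lossless.

Decomposition 3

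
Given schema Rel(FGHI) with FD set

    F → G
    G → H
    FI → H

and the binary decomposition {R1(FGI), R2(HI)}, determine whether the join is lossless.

No

Common attributes: R1 ∩ R2 = {I}.
No dependency enlarges {I}, so (I)⁺ = {I}.
The closure contains neither all of R1 = {FGI} nor all of R2 = {HI}, so the common attributes are not a superkey of either fragment. The join is lossy.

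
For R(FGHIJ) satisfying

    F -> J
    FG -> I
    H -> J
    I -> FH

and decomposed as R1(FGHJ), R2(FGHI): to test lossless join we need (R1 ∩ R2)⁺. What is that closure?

R1 ∩ R2 = {FGH}.
F → J applies, adding J
FG → I applies, adding I
Closure: {FGHIJ}.

FGHIJ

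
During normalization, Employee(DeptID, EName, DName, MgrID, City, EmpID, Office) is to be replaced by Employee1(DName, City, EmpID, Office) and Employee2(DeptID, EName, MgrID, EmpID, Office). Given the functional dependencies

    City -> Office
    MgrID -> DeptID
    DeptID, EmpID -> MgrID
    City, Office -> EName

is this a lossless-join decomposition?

Common attributes: Employee1 ∩ Employee2 = {EmpID, Office}.
No dependency enlarges {EmpID, Office}, so (EmpID, Office)⁺ = {EmpID, Office}.
The closure contains neither all of Employee1 = {DName, City, EmpID, Office} nor all of Employee2 = {DeptID, EName, MgrID, EmpID, Office}, so the common attributes are not a superkey of either fragment. The join is lossy.

No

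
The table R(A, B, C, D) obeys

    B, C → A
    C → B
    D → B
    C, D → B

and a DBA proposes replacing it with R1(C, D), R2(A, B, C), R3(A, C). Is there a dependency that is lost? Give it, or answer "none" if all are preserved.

Check D → B: no single fragment contains all of {B, D}, and the restricted closure of {D} across the fragments never reaches {B}.
B, C → A is preserved.
C → B is preserved.
C, D → B is preserved.

D → B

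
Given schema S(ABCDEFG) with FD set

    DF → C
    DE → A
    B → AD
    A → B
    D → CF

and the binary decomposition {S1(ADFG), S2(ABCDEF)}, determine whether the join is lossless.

No

Common attributes: S1 ∩ S2 = {ADF}.
Closure of {ADF}: DF → C applies, adding C; A → B applies, adding B. So (ADF)⁺ = {ABCDF}.
The closure contains neither all of S1 = {ADFG} nor all of S2 = {ABCDEF}, so the common attributes are not a superkey of either fragment. The join is lossy.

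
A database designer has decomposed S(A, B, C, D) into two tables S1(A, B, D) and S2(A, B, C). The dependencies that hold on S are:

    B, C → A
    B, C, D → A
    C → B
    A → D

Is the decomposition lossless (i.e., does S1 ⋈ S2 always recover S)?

Common attributes: S1 ∩ S2 = {A, B}.
Closure of {A, B}: A → D applies, adding D. So (A, B)⁺ = {A, B, D}.
This closure contains every attribute of S1, so S1 ∩ S2 → S1. The join is lossless.

Yes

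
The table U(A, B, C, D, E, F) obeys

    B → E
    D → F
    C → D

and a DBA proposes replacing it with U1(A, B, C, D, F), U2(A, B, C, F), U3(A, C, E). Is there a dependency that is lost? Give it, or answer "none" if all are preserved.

B → E

Check B → E: no single fragment contains all of {B, E}, and the restricted closure of {B} across the fragments never reaches {E}.
D → F is preserved.
C → D is preserved.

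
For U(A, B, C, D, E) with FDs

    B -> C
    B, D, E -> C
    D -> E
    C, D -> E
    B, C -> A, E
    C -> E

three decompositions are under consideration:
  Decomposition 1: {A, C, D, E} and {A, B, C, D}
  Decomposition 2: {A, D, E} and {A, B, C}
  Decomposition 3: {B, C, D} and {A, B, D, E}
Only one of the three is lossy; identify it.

Decomposition 2

Decomposition 1: common = {A, C, D}, closure = {A, C, D, E} → lossless.
Decomposition 2: common = {A}, closure = {A} → lossy.
Decomposition 3: common = {B, D}, closure = {A, B, C, D, E} → lossless.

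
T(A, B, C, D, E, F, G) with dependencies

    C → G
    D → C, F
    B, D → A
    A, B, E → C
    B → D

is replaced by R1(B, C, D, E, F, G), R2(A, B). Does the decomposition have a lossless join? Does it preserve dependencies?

Lossless test: (B)⁺ = {A, B, C, D, F, G}, which contains all of one fragment — lossless.
Dependency preservation: B, D → A; A, B, E → C are not contained in any single fragment, but the restricted closure of each left-hand side across the fragments still reaches the right-hand side; the remaining FDs each lie inside some fragment. All dependencies are preserved.

lossless and dependency-preserving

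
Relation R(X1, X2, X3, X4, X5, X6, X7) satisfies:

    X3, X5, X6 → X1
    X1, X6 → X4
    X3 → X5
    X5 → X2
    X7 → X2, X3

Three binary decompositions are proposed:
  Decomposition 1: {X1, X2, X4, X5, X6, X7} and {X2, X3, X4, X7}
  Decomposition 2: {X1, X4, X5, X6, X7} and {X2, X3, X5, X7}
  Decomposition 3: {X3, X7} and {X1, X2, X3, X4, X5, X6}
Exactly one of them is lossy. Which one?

Decomposition 1: common = {X2, X4, X7}, closure = {X2, X3, X4, X5, X7} → lossless.
Decomposition 2: common = {X5, X7}, closure = {X2, X3, X5, X7} → lossless.
Decomposition 3: common = {X3}, closure = {X2, X3, X5} → lossy.

Decomposition 3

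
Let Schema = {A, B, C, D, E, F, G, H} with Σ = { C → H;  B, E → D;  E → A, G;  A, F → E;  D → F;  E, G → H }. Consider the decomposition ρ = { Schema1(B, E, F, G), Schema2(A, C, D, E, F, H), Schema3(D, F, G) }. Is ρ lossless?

Chase test. Columns are A, B, C, D, E, F, G, H; row i has aⱼ where attribute j ∈ Schemai, else bᵢⱼ.
Initial tableau (one row per fragment):
  row 1: b11 a2 b13 b14 a5 a6 a7 b18
  row 2: a1 b22 a3 a4 a5 a6 b27 a8
  row 3: b31 b32 b33 a4 b35 a6 a7 b38
Rows 1 and 2 agree on E; apply E→A, G and equate their A, G entries.
Rows 1 and 2 agree on E, G; apply E, G→H and equate their H entries.
No row becomes fully distinguished — the join is lossy.

No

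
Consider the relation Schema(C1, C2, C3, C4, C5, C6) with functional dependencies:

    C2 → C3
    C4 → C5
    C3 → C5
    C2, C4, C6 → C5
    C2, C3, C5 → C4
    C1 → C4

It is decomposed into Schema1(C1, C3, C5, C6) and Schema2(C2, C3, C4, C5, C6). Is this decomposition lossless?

No

Common attributes: Schema1 ∩ Schema2 = {C3, C5, C6}.
No dependency enlarges {C3, C5, C6}, so (C3, C5, C6)⁺ = {C3, C5, C6}.
The closure contains neither all of Schema1 = {C1, C3, C5, C6} nor all of Schema2 = {C2, C3, C4, C5, C6}, so the common attributes are not a superkey of either fragment. The join is lossy.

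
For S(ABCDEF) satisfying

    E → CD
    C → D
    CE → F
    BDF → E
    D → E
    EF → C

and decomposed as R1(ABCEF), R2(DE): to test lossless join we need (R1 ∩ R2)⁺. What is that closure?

CDEF

R1 ∩ R2 = {E}.
E → CD applies, adding CD
CE → F applies, adding F
Closure: {CDEF}.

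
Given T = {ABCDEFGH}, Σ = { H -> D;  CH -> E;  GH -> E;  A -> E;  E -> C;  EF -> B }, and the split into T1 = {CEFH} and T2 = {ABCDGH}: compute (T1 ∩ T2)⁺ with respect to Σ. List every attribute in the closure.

CDEH

T1 ∩ T2 = {CH}.
H → D applies, adding D
CH → E applies, adding E
Closure: {CDEH}.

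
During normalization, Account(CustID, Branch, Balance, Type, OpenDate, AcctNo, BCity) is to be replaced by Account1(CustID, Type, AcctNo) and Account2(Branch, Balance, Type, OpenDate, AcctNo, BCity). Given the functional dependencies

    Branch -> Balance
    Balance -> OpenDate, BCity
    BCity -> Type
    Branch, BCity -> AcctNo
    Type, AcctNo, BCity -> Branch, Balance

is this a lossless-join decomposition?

No

Common attributes: Account1 ∩ Account2 = {Type, AcctNo}.
No dependency enlarges {Type, AcctNo}, so (Type, AcctNo)⁺ = {Type, AcctNo}.
The closure contains neither all of Account1 = {CustID, Type, AcctNo} nor all of Account2 = {Branch, Balance, Type, OpenDate, AcctNo, BCity}, so the common attributes are not a superkey of either fragment. The join is lossy.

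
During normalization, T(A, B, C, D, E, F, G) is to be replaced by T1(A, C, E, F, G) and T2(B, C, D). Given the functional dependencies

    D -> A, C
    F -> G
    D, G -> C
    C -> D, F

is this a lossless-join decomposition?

No

Common attributes: T1 ∩ T2 = {C}.
Closure of {C}: C → D, F applies, adding D, F; D → A, C applies, adding A; F → G applies, adding G. So (C)⁺ = {A, C, D, F, G}.
The closure contains neither all of T1 = {A, C, E, F, G} nor all of T2 = {B, C, D}, so the common attributes are not a superkey of either fragment. The join is lossy.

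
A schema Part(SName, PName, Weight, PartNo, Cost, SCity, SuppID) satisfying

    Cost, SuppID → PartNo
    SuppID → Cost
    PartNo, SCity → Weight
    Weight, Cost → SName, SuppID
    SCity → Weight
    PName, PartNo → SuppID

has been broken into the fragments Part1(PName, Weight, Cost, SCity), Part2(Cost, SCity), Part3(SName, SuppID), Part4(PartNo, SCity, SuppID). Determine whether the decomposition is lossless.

Chase test. Columns are SName, PName, Weight, PartNo, Cost, SCity, SuppID; row i has aⱼ where attribute j ∈ Parti, else bᵢⱼ.
Initial tableau (one row per fragment):
  row 1: b11 a2 a3 b14 a5 a6 b17
  row 2: b21 b22 b23 b24 a5 a6 b27
  row 3: a1 b32 b33 b34 b35 b36 a7
  row 4: b41 b42 b43 a4 b45 a6 a7
Rows 3 and 4 agree on SuppID; apply SuppID→Cost and equate their Cost entries.
Rows 1 and 2 agree on SCity; apply SCity→Weight and equate their Weight entries.
Rows 1 and 4 agree on SCity; apply SCity→Weight and equate their Weight entries.
Rows 3 and 4 agree on Cost, SuppID; apply Cost, SuppID→PartNo and equate their PartNo entries.
Rows 1 and 2 agree on Weight, Cost; apply Weight, Cost→SName, SuppID and equate their SName, SuppID entries.
Rows 1 and 2 agree on Cost, SuppID; apply Cost, SuppID→PartNo and equate their PartNo entries.
No row becomes fully distinguished — the join is lossy.

No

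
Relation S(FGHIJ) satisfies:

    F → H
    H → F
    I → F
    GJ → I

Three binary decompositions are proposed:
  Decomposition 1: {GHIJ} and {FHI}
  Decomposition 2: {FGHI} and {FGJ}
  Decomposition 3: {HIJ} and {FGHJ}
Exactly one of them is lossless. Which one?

Decomposition 1: common = {HI}, closure = {FHI} → lossless.
Decomposition 2: common = {FG}, closure = {FGH} → lossy.
Decomposition 3: common = {HJ}, closure = {FHJ} → lossy.

Decomposition 1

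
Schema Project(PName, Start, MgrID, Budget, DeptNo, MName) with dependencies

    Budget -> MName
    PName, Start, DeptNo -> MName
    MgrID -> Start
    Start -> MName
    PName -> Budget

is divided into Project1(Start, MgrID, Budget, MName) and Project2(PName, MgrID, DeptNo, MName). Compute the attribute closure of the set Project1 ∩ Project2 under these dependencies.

Start, MgrID, MName

Project1 ∩ Project2 = {MgrID, MName}.
MgrID → Start applies, adding Start
Closure: {Start, MgrID, MName}.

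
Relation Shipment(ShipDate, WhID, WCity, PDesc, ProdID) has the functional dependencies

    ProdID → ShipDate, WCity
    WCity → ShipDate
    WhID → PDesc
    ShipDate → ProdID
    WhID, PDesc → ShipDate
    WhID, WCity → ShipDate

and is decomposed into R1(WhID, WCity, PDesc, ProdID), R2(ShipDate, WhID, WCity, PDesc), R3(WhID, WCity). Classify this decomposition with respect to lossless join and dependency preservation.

lossless and dependency-preserving

Lossless test (chase): Rows 1 and 2 agree on WCity; apply WCity→ShipDate and equate their ShipDate entries. Rows 1 and 3 agree on WCity; apply WCity→ShipDate and equate their ShipDate entries. Rows 1 and 3 agree on WhID; apply WhID→PDesc and equate their PDesc entries. Rows 1 and 2 agree on ShipDate; apply ShipDate→ProdID and equate their ProdID entries. Rows 1 and 3 agree on ShipDate; apply ShipDate→ProdID and equate their ProdID entries. Row 1 is now all distinguished symbols — the join is lossless.
Dependency preservation: ProdID → ShipDate, WCity; ShipDate → ProdID are not contained in any single fragment, but the restricted closure of each left-hand side across the fragments still reaches the right-hand side; the remaining FDs each lie inside some fragment. All dependencies are preserved.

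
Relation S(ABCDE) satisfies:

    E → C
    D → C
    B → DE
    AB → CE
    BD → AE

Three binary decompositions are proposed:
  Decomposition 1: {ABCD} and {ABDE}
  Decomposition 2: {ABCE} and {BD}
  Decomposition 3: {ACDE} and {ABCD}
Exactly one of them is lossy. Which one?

Decomposition 3

Decomposition 1: common = {ABD}, closure = {ABCDE} → lossless.
Decomposition 2: common = {B}, closure = {ABCDE} → lossless.
Decomposition 3: common = {ACD}, closure = {ACD} → lossy.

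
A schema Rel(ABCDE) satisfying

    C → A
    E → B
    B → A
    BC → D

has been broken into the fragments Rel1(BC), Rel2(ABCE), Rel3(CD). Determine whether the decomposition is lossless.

No

Chase test. Columns are ABCDE; row i has aⱼ where attribute j ∈ Reli, else bᵢⱼ.
Initial tableau (one row per fragment):
  row 1: b11 a2 a3 b14 b15
  row 2: a1 a2 a3 b24 a5
  row 3: b31 b32 a3 a4 b35
Rows 1 and 2 agree on C; apply C→A and equate their A entries.
Rows 1 and 3 agree on C; apply C→A and equate their A entries.
Rows 1 and 2 agree on BC; apply BC→D and equate their D entries.
No row becomes fully distinguished — the join is lossy.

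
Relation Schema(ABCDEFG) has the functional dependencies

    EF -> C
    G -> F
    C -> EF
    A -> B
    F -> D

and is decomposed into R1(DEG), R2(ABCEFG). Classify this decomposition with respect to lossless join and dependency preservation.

Lossless test: (EG)⁺ = {CDEFG}, which contains all of one fragment — lossless.
Dependency preservation: the restricted closure of {F} across the fragments never reaches {D}, so F → D cannot be enforced without a join — not preserved.

lossless but not dependency-preserving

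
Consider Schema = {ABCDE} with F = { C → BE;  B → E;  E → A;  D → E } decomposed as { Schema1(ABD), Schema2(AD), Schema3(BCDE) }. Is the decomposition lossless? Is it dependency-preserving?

lossless but not dependency-preserving

Lossless test (chase): Rows 1 and 3 agree on B; apply B→E and equate their E entries. Rows 1 and 3 agree on E; apply E→A and equate their A entries. Rows 1 and 2 agree on D; apply D→E and equate their E entries. Row 3 is now all distinguished symbols — the join is lossless.
Dependency preservation: the restricted closure of {E} across the fragments never reaches {A}, so E → A cannot be enforced without a join — not preserved.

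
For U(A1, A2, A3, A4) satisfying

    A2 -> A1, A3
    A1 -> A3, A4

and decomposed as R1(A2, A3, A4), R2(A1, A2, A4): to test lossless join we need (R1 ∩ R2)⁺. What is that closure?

A1, A2, A3, A4

R1 ∩ R2 = {A2, A4}.
A2 → A1, A3 applies, adding A1, A3
Closure: {A1, A2, A3, A4}.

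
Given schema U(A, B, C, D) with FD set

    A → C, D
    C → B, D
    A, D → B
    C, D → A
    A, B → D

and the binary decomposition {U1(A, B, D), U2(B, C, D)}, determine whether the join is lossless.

Common attributes: U1 ∩ U2 = {B, D}.
No dependency enlarges {B, D}, so (B, D)⁺ = {B, D}.
The closure contains neither all of U1 = {A, B, D} nor all of U2 = {B, C, D}, so the common attributes are not a superkey of either fragment. The join is lossy.

No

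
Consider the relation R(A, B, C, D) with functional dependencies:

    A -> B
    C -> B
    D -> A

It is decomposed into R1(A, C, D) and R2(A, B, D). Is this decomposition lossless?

Common attributes: R1 ∩ R2 = {A, D}.
Closure of {A, D}: A → B applies, adding B. So (A, D)⁺ = {A, B, D}.
This closure contains every attribute of R2, so R1 ∩ R2 → R2. The join is lossless.

Yes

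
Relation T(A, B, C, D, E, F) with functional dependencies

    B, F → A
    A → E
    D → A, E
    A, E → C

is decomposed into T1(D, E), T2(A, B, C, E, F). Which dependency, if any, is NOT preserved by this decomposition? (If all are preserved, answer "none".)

D → A, E

Check D → A, E: no single fragment contains all of {A, D, E}, and the restricted closure of {D} across the fragments never reaches {A, E}.
B, F → A is preserved.
A → E is preserved.
A, E → C is preserved.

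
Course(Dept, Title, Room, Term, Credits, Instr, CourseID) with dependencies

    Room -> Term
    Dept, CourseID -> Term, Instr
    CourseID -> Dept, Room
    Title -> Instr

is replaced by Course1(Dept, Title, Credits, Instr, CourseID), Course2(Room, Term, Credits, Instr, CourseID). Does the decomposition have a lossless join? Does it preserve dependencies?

lossless and dependency-preserving

Lossless test: (Credits, Instr, CourseID)⁺ = {Dept, Room, Term, Credits, Instr, CourseID}, which contains all of one fragment — lossless.
Dependency preservation: Dept, CourseID → Term, Instr; CourseID → Dept, Room are not contained in any single fragment, but the restricted closure of each left-hand side across the fragments still reaches the right-hand side; the remaining FDs each lie inside some fragment. All dependencies are preserved.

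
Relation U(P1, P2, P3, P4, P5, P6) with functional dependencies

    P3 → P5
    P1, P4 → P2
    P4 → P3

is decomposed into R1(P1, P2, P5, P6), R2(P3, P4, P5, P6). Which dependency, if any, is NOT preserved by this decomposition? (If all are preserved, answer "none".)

Check P1, P4 → P2: no single fragment contains all of {P1, P2, P4}, and the restricted closure of {P1, P4} across the fragments never reaches {P2}.
P3 → P5 is preserved.
P4 → P3 is preserved.

P1, P4 → P2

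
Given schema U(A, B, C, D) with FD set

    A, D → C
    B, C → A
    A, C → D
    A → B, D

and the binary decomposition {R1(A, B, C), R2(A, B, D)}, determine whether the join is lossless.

Yes

Common attributes: R1 ∩ R2 = {A, B}.
Closure of {A, B}: A → B, D applies, adding D; A, D → C applies, adding C. So (A, B)⁺ = {A, B, C, D}.
This closure contains every attribute of R1, so R1 ∩ R2 → R1. The join is lossless.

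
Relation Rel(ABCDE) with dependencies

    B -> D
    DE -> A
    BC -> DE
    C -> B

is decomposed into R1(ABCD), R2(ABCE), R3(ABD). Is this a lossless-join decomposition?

Chase test. Columns are ABCDE; row i has aⱼ where attribute j ∈ Ri, else bᵢⱼ.
Initial tableau (one row per fragment):
  row 1: a1 a2 a3 a4 b15
  row 2: a1 a2 a3 b24 a5
  row 3: a1 a2 b33 a4 b35
Rows 1 and 2 agree on B; apply B→D and equate their D entries.
Rows 1 and 2 agree on BC; apply BC→DE and equate their DE entries.
Row 1 is now all distinguished symbols — the join is lossless.

Yes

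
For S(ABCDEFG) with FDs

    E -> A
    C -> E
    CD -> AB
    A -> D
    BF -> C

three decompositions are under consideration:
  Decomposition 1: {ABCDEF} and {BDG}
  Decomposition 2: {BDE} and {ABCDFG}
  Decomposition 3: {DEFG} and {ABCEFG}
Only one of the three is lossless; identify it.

Decomposition 3

Decomposition 1: common = {BD}, closure = {BD} → lossy.
Decomposition 2: common = {BD}, closure = {BD} → lossy.
Decomposition 3: common = {EFG}, closure = {ADEFG} → lossless.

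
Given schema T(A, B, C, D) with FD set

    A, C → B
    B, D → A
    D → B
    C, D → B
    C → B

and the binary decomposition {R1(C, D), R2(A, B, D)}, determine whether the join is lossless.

Yes

Common attributes: R1 ∩ R2 = {D}.
Closure of {D}: D → B applies, adding B; B, D → A applies, adding A. So (D)⁺ = {A, B, D}.
This closure contains every attribute of R2, so R1 ∩ R2 → R2. The join is lossless.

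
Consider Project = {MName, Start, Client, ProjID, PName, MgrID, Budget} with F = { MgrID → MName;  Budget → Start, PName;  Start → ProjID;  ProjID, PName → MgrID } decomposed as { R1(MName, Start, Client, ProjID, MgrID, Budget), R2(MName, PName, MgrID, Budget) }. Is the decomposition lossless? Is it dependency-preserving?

Lossless test: (MName, MgrID, Budget)⁺ = {MName, Start, ProjID, PName, MgrID, Budget}, which contains all of one fragment — lossless.
Dependency preservation: the restricted closure of {ProjID, PName} across the fragments never reaches {MgrID}, so ProjID, PName → MgrID cannot be enforced without a join — not preserved.

lossless but not dependency-preserving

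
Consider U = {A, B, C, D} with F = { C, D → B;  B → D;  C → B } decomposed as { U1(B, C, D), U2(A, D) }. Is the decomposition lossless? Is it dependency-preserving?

lossy but dependency-preserving

Lossless test: (D)⁺ = {D}, which is a superkey of neither fragment — lossy.
Dependency preservation: every FD's attributes lie within a single fragment, so each can be enforced locally — preserved.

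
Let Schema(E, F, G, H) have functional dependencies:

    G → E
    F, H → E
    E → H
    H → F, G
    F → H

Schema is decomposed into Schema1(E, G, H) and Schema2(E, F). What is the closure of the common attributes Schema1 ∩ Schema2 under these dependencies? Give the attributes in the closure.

E, F, G, H

Schema1 ∩ Schema2 = {E}.
E → H applies, adding H
H → F, G applies, adding F, G
Closure: {E, F, G, H}.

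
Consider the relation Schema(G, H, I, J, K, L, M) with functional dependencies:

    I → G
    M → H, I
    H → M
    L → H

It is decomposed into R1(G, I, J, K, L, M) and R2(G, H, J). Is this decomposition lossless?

No

Common attributes: R1 ∩ R2 = {G, J}.
No dependency enlarges {G, J}, so (G, J)⁺ = {G, J}.
The closure contains neither all of R1 = {G, I, J, K, L, M} nor all of R2 = {G, H, J}, so the common attributes are not a superkey of either fragment. The join is lossy.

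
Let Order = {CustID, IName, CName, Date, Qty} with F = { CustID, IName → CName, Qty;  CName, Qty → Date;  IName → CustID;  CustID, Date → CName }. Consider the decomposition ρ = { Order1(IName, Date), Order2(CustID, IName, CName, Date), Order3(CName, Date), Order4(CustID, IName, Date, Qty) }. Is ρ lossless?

Chase test. Columns are CustID, IName, CName, Date, Qty; row i has aⱼ where attribute j ∈ Orderi, else bᵢⱼ.
Initial tableau (one row per fragment):
  row 1: b11 a2 b13 a4 b15
  row 2: a1 a2 a3 a4 b25
  row 3: b31 b32 a3 a4 b35
  row 4: a1 a2 b43 a4 a5
Rows 2 and 4 agree on CustID, IName; apply CustID, IName→CName, Qty and equate their CName, Qty entries.
Rows 1 and 2 agree on IName; apply IName→CustID and equate their CustID entries.
Rows 1 and 2 agree on CustID, Date; apply CustID, Date→CName and equate their CName entries.
Rows 1 and 2 agree on CustID, IName; apply CustID, IName→CName, Qty and equate their CName, Qty entries.
Row 1 is now all distinguished symbols — the join is lossless.

Yes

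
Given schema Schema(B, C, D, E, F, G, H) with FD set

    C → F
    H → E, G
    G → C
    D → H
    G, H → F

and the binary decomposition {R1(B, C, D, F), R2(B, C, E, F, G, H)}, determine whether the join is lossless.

No

Common attributes: R1 ∩ R2 = {B, C, F}.
No dependency enlarges {B, C, F}, so (B, C, F)⁺ = {B, C, F}.
The closure contains neither all of R1 = {B, C, D, F} nor all of R2 = {B, C, E, F, G, H}, so the common attributes are not a superkey of either fragment. The join is lossy.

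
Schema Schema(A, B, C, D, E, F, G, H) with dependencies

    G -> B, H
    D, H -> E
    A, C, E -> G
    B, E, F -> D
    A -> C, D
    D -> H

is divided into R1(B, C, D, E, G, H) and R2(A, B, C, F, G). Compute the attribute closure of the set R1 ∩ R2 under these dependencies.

B, C, G, H

R1 ∩ R2 = {B, C, G}.
G → B, H applies, adding H
Closure: {B, C, G, H}.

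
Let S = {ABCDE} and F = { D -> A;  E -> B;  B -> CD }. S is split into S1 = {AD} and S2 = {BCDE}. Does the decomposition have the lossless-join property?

Common attributes: S1 ∩ S2 = {D}.
Closure of {D}: D → A applies, adding A. So (D)⁺ = {AD}.
This closure contains every attribute of S1, so S1 ∩ S2 → S1. The join is lossless.

Yes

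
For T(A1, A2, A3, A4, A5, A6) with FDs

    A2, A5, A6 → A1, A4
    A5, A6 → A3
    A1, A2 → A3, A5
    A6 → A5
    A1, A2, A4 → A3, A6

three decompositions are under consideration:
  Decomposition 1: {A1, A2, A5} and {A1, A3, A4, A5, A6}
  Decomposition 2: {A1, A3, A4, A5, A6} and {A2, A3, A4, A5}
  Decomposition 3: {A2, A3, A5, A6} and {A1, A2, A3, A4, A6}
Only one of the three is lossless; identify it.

Decomposition 3

Decomposition 1: common = {A1, A5}, closure = {A1, A5} → lossy.
Decomposition 2: common = {A3, A4, A5}, closure = {A3, A4, A5} → lossy.
Decomposition 3: common = {A2, A3, A6}, closure = {A1, A2, A3, A4, A5, A6} → lossless.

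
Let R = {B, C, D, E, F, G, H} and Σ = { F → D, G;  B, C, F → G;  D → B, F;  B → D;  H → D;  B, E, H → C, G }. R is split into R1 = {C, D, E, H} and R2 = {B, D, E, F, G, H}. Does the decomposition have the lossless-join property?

Common attributes: R1 ∩ R2 = {D, E, H}.
Closure of {D, E, H}: D → B, F applies, adding B, F; B, E, H → C, G applies, adding C, G. So (D, E, H)⁺ = {B, C, D, E, F, G, H}.
This closure contains every attribute of R1, so R1 ∩ R2 → R1. The join is lossless.

Yes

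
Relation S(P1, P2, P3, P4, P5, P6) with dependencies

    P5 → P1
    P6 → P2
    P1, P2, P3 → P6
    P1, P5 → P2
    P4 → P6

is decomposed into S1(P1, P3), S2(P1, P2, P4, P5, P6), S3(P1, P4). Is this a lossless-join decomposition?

No

Chase test. Columns are P1, P2, P3, P4, P5, P6; row i has aⱼ where attribute j ∈ Si, else bᵢⱼ.
Initial tableau (one row per fragment):
  row 1: a1 b12 a3 b14 b15 b16
  row 2: a1 a2 b23 a4 a5 a6
  row 3: a1 b32 b33 a4 b35 b36
Rows 2 and 3 agree on P4; apply P4→P6 and equate their P6 entries.
Rows 2 and 3 agree on P6; apply P6→P2 and equate their P2 entries.
No row becomes fully distinguished — the join is lossy.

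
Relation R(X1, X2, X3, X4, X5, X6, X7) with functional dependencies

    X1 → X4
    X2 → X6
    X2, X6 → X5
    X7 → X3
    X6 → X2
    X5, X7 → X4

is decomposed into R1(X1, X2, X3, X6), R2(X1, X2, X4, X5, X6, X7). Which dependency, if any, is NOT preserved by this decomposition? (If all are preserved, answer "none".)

X7 → X3

Check X7 → X3: no single fragment contains all of {X3, X7}, and the restricted closure of {X7} across the fragments never reaches {X3}.
X1 → X4 is preserved.
X2 → X6 is preserved.
X2, X6 → X5 is preserved.
X6 → X2 is preserved.
X5, X7 → X4 is preserved.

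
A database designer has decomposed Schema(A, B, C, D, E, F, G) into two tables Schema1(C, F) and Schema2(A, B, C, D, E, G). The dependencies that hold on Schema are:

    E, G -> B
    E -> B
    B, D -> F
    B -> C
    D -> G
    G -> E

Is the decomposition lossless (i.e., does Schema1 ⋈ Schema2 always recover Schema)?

Common attributes: Schema1 ∩ Schema2 = {C}.
No dependency enlarges {C}, so (C)⁺ = {C}.
The closure contains neither all of Schema1 = {C, F} nor all of Schema2 = {A, B, C, D, E, G}, so the common attributes are not a superkey of either fragment. The join is lossy.

No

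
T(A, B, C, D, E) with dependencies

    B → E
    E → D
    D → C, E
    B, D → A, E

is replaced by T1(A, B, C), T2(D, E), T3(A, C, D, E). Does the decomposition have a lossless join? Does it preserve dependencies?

Lossless test (chase): Rows 2 and 3 agree on D; apply D→C, E and equate their C, E entries. No row becomes fully distinguished — the join is lossy.
Dependency preservation: the restricted closure of {B} across the fragments never reaches {E}, so B → E cannot be enforced without a join — not preserved.

lossy and not dependency-preserving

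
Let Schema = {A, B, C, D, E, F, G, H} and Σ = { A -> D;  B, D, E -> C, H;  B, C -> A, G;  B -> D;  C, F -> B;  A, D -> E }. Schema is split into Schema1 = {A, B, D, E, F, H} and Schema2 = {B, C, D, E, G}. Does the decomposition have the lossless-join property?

Yes

Common attributes: Schema1 ∩ Schema2 = {B, D, E}.
Closure of {B, D, E}: B, D, E → C, H applies, adding C, H; B, C → A, G applies, adding A, G. So (B, D, E)⁺ = {A, B, C, D, E, G, H}.
This closure contains every attribute of Schema2, so Schema1 ∩ Schema2 → Schema2. The join is lossless.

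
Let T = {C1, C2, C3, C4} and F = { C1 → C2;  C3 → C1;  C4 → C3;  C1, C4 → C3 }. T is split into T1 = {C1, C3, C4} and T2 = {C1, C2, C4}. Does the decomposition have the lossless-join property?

Common attributes: T1 ∩ T2 = {C1, C4}.
Closure of {C1, C4}: C1 → C2 applies, adding C2; C4 → C3 applies, adding C3. So (C1, C4)⁺ = {C1, C2, C3, C4}.
This closure contains every attribute of T1, so T1 ∩ T2 → T1. The join is lossless.

Yes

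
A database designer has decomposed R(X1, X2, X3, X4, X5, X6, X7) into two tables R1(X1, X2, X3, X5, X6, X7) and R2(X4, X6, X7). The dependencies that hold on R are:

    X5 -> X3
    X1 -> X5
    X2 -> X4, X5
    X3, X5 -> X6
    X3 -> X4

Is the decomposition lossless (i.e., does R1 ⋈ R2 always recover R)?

Common attributes: R1 ∩ R2 = {X6, X7}.
No dependency enlarges {X6, X7}, so (X6, X7)⁺ = {X6, X7}.
The closure contains neither all of R1 = {X1, X2, X3, X5, X6, X7} nor all of R2 = {X4, X6, X7}, so the common attributes are not a superkey of either fragment. The join is lossy.

No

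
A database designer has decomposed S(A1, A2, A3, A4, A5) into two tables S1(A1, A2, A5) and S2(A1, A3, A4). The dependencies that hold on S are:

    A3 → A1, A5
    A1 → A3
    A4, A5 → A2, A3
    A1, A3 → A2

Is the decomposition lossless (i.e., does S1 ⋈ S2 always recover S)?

Common attributes: S1 ∩ S2 = {A1}.
Closure of {A1}: A1 → A3 applies, adding A3; A1, A3 → A2 applies, adding A2; A3 → A1, A5 applies, adding A5. So (A1)⁺ = {A1, A2, A3, A5}.
This closure contains every attribute of S1, so S1 ∩ S2 → S1. The join is lossless.

Yes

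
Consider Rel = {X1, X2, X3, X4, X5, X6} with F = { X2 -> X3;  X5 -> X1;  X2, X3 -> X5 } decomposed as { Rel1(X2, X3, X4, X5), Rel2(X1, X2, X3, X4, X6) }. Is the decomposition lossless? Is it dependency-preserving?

lossless but not dependency-preserving

Lossless test: (X2, X3, X4)⁺ = {X1, X2, X3, X4, X5}, which contains all of one fragment — lossless.
Dependency preservation: the restricted closure of {X5} across the fragments never reaches {X1}, so X5 → X1 cannot be enforced without a join — not preserved.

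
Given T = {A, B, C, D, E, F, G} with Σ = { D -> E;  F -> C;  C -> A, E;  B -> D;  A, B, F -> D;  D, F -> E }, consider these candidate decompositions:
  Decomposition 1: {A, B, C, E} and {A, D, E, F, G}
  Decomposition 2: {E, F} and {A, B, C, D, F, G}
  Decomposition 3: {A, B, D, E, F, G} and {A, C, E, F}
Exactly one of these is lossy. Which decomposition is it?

Decomposition 1

Decomposition 1: common = {A, E}, closure = {A, E} → lossy.
Decomposition 2: common = {F}, closure = {A, C, E, F} → lossless.
Decomposition 3: common = {A, E, F}, closure = {A, C, E, F} → lossless.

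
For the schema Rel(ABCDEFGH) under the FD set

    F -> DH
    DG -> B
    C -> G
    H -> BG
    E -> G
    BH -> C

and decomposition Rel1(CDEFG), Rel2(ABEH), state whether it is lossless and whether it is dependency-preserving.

Lossless test: (E)⁺ = {EG}, which is a superkey of neither fragment — lossy.
Dependency preservation: the restricted closure of {F} across the fragments never reaches {DH}, so F → DH cannot be enforced without a join — not preserved.

lossy and not dependency-preserving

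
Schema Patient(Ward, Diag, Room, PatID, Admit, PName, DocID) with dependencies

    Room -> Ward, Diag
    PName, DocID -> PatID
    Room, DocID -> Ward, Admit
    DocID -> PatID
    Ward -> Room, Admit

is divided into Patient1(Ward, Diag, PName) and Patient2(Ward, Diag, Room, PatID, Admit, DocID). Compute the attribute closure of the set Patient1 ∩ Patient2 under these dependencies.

Ward, Diag, Room, Admit

Patient1 ∩ Patient2 = {Ward, Diag}.
Ward → Room, Admit applies, adding Room, Admit
Closure: {Ward, Diag, Room, Admit}.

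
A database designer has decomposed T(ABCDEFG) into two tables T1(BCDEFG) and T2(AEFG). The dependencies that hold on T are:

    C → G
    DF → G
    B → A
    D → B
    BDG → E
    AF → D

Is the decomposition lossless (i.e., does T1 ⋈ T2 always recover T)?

No

Common attributes: T1 ∩ T2 = {EFG}.
No dependency enlarges {EFG}, so (EFG)⁺ = {EFG}.
The closure contains neither all of T1 = {BCDEFG} nor all of T2 = {AEFG}, so the common attributes are not a superkey of either fragment. The join is lossy.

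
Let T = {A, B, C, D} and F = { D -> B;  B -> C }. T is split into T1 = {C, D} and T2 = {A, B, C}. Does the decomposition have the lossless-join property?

No

Common attributes: T1 ∩ T2 = {C}.
No dependency enlarges {C}, so (C)⁺ = {C}.
The closure contains neither all of T1 = {C, D} nor all of T2 = {A, B, C}, so the common attributes are not a superkey of either fragment. The join is lossy.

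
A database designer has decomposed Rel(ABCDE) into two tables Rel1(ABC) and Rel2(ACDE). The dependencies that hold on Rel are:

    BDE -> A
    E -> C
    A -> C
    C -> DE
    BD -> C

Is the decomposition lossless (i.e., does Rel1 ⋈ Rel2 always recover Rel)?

Yes

Common attributes: Rel1 ∩ Rel2 = {AC}.
Closure of {AC}: C → DE applies, adding DE. So (AC)⁺ = {ACDE}.
This closure contains every attribute of Rel2, so Rel1 ∩ Rel2 → Rel2. The join is lossless.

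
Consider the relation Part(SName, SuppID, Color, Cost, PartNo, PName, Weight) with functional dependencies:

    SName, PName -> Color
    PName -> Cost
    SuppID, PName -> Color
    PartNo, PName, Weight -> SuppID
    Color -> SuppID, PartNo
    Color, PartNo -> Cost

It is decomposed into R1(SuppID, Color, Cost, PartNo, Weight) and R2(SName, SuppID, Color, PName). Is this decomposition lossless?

No

Common attributes: R1 ∩ R2 = {SuppID, Color}.
Closure of {SuppID, Color}: Color → SuppID, PartNo applies, adding PartNo; Color, PartNo → Cost applies, adding Cost. So (SuppID, Color)⁺ = {SuppID, Color, Cost, PartNo}.
The closure contains neither all of R1 = {SuppID, Color, Cost, PartNo, Weight} nor all of R2 = {SName, SuppID, Color, PName}, so the common attributes are not a superkey of either fragment. The join is lossy.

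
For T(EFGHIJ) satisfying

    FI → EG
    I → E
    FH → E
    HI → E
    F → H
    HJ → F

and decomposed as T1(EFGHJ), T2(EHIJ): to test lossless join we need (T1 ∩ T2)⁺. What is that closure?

T1 ∩ T2 = {EHJ}.
HJ → F applies, adding F
Closure: {EFHJ}.

EFHJ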